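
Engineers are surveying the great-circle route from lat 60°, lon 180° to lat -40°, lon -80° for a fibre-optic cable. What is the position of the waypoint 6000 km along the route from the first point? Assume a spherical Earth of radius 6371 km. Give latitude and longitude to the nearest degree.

The haversine formula gives a central angle δ ≈ 2.244 rad (128.5°) between the endpoints. The total great-circle distance is δ·R ≈ 2.244 × 6371 ≈ 14294 km, so the target fraction is f = 6000/14294 ≈ 0.420.
Interpolate at f ≈ 0.420 with slerp weights a = sin((1−f)δ)/sin δ ≈ 1.233, b = sin(fδ)/sin δ ≈ 1.034.
p = a·p₁ + b·p₂ ≈ (-0.479, -0.780, 0.403); φ = arcsin(p_z) ≈ 23.76°, λ = atan2(p_y, p_x) ≈ -121.54°.

≈ lat 24°, lon -122°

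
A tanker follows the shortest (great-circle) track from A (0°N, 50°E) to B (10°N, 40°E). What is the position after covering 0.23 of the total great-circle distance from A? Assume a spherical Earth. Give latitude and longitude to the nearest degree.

≈ (2°N, 48°E)

Convert each endpoint to a unit vector on the sphere (x = cos φ cos λ, y = cos φ sin λ, z = sin φ).
The central angle between the endpoints is δ = arccos(p₁·p₂) ≈ 0.246 rad (14.1°).
Interpolate at f = 0.23 with slerp weights a = sin((1−f)δ)/sin δ ≈ 0.773, b = sin(fδ)/sin δ ≈ 0.232.
p = a·p₁ + b·p₂ ≈ (0.672, 0.739, 0.040); φ = arcsin(p_z) ≈ 2.31°, λ = atan2(p_y, p_x) ≈ 47.72°.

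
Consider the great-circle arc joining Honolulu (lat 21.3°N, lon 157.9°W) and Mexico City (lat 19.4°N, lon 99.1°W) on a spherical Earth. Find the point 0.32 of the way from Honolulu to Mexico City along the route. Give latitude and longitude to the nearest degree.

≈ lat 23°N, lon 139°W

Write both endpoints as unit vectors p₁, p₂ with components (cos φ cos λ, cos φ sin λ, sin φ).
The central angle between the endpoints is δ = arccos(p₁·p₂) ≈ 0.957 rad (54.8°).
Interpolate at f = 0.32 with slerp weights a = sin((1−f)δ)/sin δ ≈ 0.741, b = sin(fδ)/sin δ ≈ 0.369.
p = a·p₁ + b·p₂ ≈ (-0.695, -0.603, 0.392); φ = arcsin(p_z) ≈ 23.06°, λ = atan2(p_y, p_x) ≈ -139.03°.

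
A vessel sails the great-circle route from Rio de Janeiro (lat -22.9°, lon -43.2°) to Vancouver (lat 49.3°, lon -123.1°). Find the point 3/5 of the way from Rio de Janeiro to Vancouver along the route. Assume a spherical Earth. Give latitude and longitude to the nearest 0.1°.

Convert each endpoint to a unit vector on the sphere (x = cos φ cos λ, y = cos φ sin λ, z = sin φ).
The central angle between the endpoints is δ = arccos(p₁·p₂) ≈ 1.762 rad (100.9°).
Interpolate at f = 3/5 with slerp weights a = sin((1−f)δ)/sin δ ≈ 0.660, b = sin(fδ)/sin δ ≈ 0.887.
p = a·p₁ + b·p₂ ≈ (0.127, -0.901, 0.416); φ = arcsin(p_z) ≈ 24.56°, λ = atan2(p_y, p_x) ≈ -81.96°.

≈ lat 24.6°, lon -82.0°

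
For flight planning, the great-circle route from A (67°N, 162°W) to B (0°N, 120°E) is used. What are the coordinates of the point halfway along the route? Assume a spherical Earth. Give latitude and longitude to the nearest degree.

Write both endpoints as unit vectors p₁, p₂ with components (cos φ cos λ, cos φ sin λ, sin φ).
The central angle between the endpoints is δ = arccos(p₁·p₂) ≈ 1.489 rad (85.3°).
Interpolate at f = 1/2 with slerp weights a = sin((1−f)δ)/sin δ ≈ 0.680, b = sin(fδ)/sin δ ≈ 0.680.
p = a·p₁ + b·p₂ ≈ (-0.593, 0.507, 0.626); φ = arcsin(p_z) ≈ 38.75°, λ = atan2(p_y, p_x) ≈ 139.47°.

≈ (39°N, 139°E)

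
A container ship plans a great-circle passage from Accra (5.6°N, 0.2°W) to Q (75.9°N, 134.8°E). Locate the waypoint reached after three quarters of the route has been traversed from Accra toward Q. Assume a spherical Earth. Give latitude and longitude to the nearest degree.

Write both endpoints as unit vectors p₁, p₂ with components (cos φ cos λ, cos φ sin λ, sin φ).
The central angle between the endpoints is δ = arccos(p₁·p₂) ≈ 1.648 rad (94.4°).
Interpolate at f = 3/4 with slerp weights a = sin((1−f)δ)/sin δ ≈ 0.402, b = sin(fδ)/sin δ ≈ 0.947.
p = a·p₁ + b·p₂ ≈ (0.237, 0.162, 0.958); φ = arcsin(p_z) ≈ 73.30°, λ = atan2(p_y, p_x) ≈ 34.41°.

≈ (73°N, 34°E)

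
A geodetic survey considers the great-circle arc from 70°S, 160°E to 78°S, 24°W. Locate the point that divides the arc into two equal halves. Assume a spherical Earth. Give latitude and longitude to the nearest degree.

Write both endpoints as unit vectors p₁, p₂ with components (cos φ cos λ, cos φ sin λ, sin φ).
The central angle between the endpoints is δ = arccos(p₁·p₂) ≈ 0.558 rad (32.0°).
Interpolate at f = 1/2 with slerp weights a = sin((1−f)δ)/sin δ ≈ 0.520, b = sin(fδ)/sin δ ≈ 0.520.
p = a·p₁ + b·p₂ ≈ (-0.068, 0.017, -0.998); φ = arcsin(p_z) ≈ -85.96°, λ = atan2(p_y, p_x) ≈ 166.15°.

≈ 86°S, 166°E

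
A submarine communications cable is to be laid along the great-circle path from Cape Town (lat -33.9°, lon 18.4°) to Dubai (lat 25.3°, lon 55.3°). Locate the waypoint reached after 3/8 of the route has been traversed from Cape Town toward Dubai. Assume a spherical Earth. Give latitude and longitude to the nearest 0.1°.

Convert each endpoint to a unit vector on the sphere (x = cos φ cos λ, y = cos φ sin λ, z = sin φ).
The central angle between the endpoints is δ = arccos(p₁·p₂) ≈ 1.201 rad (68.8°).
Interpolate at f = 3/8 with slerp weights a = sin((1−f)δ)/sin δ ≈ 0.731, b = sin(fδ)/sin δ ≈ 0.467.
p = a·p₁ + b·p₂ ≈ (0.816, 0.539, -0.208); φ = arcsin(p_z) ≈ -12.03°, λ = atan2(p_y, p_x) ≈ 33.42°.

≈ lat -12.0°, lon 33.4°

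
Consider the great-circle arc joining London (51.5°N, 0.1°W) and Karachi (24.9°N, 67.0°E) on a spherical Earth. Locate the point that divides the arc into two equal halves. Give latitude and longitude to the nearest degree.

Write both endpoints as unit vectors p₁, p₂ with components (cos φ cos λ, cos φ sin λ, sin φ).
The central angle between the endpoints is δ = arccos(p₁·p₂) ≈ 0.989 rad (56.7°).
Interpolate at f = 1/2 with slerp weights a = sin((1−f)δ)/sin δ ≈ 0.568, b = sin(fδ)/sin δ ≈ 0.568.
p = a·p₁ + b·p₂ ≈ (0.555, 0.474, 0.684); φ = arcsin(p_z) ≈ 43.14°, λ = atan2(p_y, p_x) ≈ 40.48°.

≈ (43°N, 40°E)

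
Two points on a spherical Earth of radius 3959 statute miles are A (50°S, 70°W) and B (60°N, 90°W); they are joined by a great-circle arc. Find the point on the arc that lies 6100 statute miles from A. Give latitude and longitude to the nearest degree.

The haversine formula gives a central angle δ ≈ 1.941 rad (111.2°) between the endpoints. The total great-circle distance is δ·R ≈ 1.941 × 3959 ≈ 7683 mi, so the target fraction is f = 6100/7683 ≈ 0.794.
Interpolate at f ≈ 0.794 with slerp weights a = sin((1−f)δ)/sin δ ≈ 0.417, b = sin(fδ)/sin δ ≈ 1.072.
p = a·p₁ + b·p₂ ≈ (0.092, -0.788, 0.609); φ = arcsin(p_z) ≈ 37.49°, λ = atan2(p_y, p_x) ≈ -83.36°.

≈ (37°N, 83°W)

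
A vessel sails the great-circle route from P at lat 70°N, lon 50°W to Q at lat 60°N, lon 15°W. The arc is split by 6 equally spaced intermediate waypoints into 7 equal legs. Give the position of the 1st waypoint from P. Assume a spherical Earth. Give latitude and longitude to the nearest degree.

Convert each endpoint to a unit vector on the sphere (x = cos φ cos λ, y = cos φ sin λ, z = sin φ).
The central angle between the endpoints is δ = arccos(p₁·p₂) ≈ 0.305 rad (17.5°).
Interpolate at f = 1/7 with slerp weights a = sin((1−f)δ)/sin δ ≈ 0.861, b = sin(fδ)/sin δ ≈ 0.145.
p = a·p₁ + b·p₂ ≈ (0.259, -0.244, 0.934); φ = arcsin(p_z) ≈ 69.13°, λ = atan2(p_y, p_x) ≈ -43.29°.

≈ lat 69°N, lon 43°W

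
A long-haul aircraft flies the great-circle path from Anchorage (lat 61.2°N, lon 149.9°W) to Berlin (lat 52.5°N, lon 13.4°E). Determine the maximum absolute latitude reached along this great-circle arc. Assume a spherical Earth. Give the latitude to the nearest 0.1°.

The great circle lies in the plane with unit normal n̂ = (p₁ × p₂)/|p₁ × p₂|.
Here n̂_z ≈ +0.093; the vertex latitude is φ_max = arccos|n̂_z| ≈ 84.7°.
Check via Clairaut: cos φ_max = |cos φ₁| · sin C = cos(61.2°)·sin(11.1°) ≈ 0.093, again giving ≈ 84.7°.

≈ 84.7°N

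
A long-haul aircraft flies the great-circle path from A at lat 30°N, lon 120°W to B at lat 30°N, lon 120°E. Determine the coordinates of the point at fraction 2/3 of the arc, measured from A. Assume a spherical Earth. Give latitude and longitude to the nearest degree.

Write both endpoints as unit vectors p₁, p₂ with components (cos φ cos λ, cos φ sin λ, sin φ).
The central angle between the endpoints is δ = arccos(p₁·p₂) ≈ 1.696 rad (97.2°).
Interpolate at f = 2/3 with slerp weights a = sin((1−f)δ)/sin δ ≈ 0.540, b = sin(fδ)/sin δ ≈ 0.912.
p = a·p₁ + b·p₂ ≈ (-0.629, 0.279, 0.726); φ = arcsin(p_z) ≈ 46.55°, λ = atan2(p_y, p_x) ≈ 156.07°.

≈ lat 47°N, lon 156°E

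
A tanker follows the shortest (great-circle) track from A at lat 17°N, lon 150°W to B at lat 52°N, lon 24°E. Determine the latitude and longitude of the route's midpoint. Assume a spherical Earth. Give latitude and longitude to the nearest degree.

≈ lat 72°N, lon 139°W

Write both endpoints as unit vectors p₁, p₂ with components (cos φ cos λ, cos φ sin λ, sin φ).
The central angle between the endpoints is δ = arccos(p₁·p₂) ≈ 1.934 rad (110.8°).
Interpolate at f = 1/2 with slerp weights a = sin((1−f)δ)/sin δ ≈ 0.881, b = sin(fδ)/sin δ ≈ 0.881.
p = a·p₁ + b·p₂ ≈ (-0.234, -0.201, 0.951); φ = arcsin(p_z) ≈ 72.05°, λ = atan2(p_y, p_x) ≈ -139.40°.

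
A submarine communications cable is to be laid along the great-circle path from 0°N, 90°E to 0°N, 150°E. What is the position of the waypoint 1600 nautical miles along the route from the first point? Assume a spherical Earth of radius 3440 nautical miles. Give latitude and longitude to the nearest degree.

Convert each endpoint to a unit vector on the sphere (x = cos φ cos λ, y = cos φ sin λ, z = sin φ).
The central angle between the endpoints is δ = arccos(p₁·p₂) ≈ 1.047 rad (60.0°). The total great-circle distance is δ·R ≈ 1.047 × 3440 ≈ 3602 nmi, so the target fraction is f = 1600/3602 ≈ 0.444.
Interpolate at f ≈ 0.444 with slerp weights a = sin((1−f)δ)/sin δ ≈ 0.635, b = sin(fδ)/sin δ ≈ 0.518.
p = a·p₁ + b·p₂ ≈ (-0.449, 0.894, 0.000); φ = arcsin(p_z) ≈ 0.00°, λ = atan2(p_y, p_x) ≈ 116.65°.

≈ 0°N, 117°E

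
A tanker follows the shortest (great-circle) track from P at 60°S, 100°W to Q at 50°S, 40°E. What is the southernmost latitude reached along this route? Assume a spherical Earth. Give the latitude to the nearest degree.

≈ 77°S

The great circle lies in the plane with unit normal n̂ = (p₁ × p₂)/|p₁ × p₂|.
Here n̂_z ≈ +0.227; the vertex latitude is φ_max = arccos|n̂_z| ≈ 76.9°.
Check via Clairaut: cos φ_max = |cos φ₁| · sin C = cos(60.0°)·sin(153.0°) ≈ 0.227, again giving ≈ 76.9°.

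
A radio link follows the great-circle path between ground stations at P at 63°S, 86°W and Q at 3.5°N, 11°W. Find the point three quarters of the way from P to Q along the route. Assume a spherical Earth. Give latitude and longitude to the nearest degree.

From cos δ = sin φ₁ sin φ₂ + cos φ₁ cos φ₂ cos Δλ, the central angle is δ ≈ 1.508 rad (86.4°).
Interpolate at f = 3/4 with slerp weights a = sin((1−f)δ)/sin δ ≈ 0.369, b = sin(fδ)/sin δ ≈ 0.907.
p = a·p₁ + b·p₂ ≈ (0.900, -0.340, -0.273); φ = arcsin(p_z) ≈ -15.86°, λ = atan2(p_y, p_x) ≈ -20.68°.

≈ 16°S, 21°W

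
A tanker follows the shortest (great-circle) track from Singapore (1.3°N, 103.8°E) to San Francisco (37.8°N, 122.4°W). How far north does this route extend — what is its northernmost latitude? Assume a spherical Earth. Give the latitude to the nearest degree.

≈ 48°N

The great circle lies in the plane with unit normal n̂ = (p₁ × p₂)/|p₁ × p₂|.
Here n̂_z ≈ +0.674; the vertex latitude is φ_max = arccos|n̂_z| ≈ 47.6°.
Check via Clairaut: cos φ_max = |cos φ₁| · sin C = cos(1.3°)·sin(42.4°) ≈ 0.674, again giving ≈ 47.6°.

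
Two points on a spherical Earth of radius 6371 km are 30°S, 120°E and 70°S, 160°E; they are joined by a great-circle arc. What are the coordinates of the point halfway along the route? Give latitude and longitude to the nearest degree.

From cos δ = sin φ₁ sin φ₂ + cos φ₁ cos φ₂ cos Δλ, the central angle is δ ≈ 0.800 rad (45.8°).
Interpolate at f = 1/2 with slerp weights a = sin((1−f)δ)/sin δ ≈ 0.543, b = sin(fδ)/sin δ ≈ 0.543.
p = a·p₁ + b·p₂ ≈ (-0.410, 0.471, -0.782); φ = arcsin(p_z) ≈ -51.40°, λ = atan2(p_y, p_x) ≈ 131.03°.

≈ 51°S, 131°E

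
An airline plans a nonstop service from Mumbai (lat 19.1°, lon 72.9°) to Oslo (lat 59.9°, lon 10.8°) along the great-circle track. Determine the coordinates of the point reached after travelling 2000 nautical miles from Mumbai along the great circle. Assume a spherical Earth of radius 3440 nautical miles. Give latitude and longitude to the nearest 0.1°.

Write both endpoints as unit vectors p₁, p₂ with components (cos φ cos λ, cos φ sin λ, sin φ).
The central angle between the endpoints is δ = arccos(p₁·p₂) ≈ 1.042 rad (59.7°). The total great-circle distance is δ·R ≈ 1.042 × 3440 ≈ 3583 nmi, so the target fraction is f = 2000/3583 ≈ 0.558.
Interpolate at f ≈ 0.558 with slerp weights a = sin((1−f)δ)/sin δ ≈ 0.515, b = sin(fδ)/sin δ ≈ 0.636.
p = a·p₁ + b·p₂ ≈ (0.456, 0.524, 0.719); φ = arcsin(p_z) ≈ 45.95°, λ = atan2(p_y, p_x) ≈ 48.97°.

≈ lat 46.0°, lon 49.0°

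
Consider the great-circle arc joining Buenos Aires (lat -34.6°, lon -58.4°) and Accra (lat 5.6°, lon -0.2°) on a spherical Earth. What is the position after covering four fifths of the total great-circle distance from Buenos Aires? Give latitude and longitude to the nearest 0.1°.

From cos δ = sin φ₁ sin φ₂ + cos φ₁ cos φ₂ cos Δλ, the central angle is δ ≈ 1.185 rad (67.9°).
Interpolate at f = 4/5 with slerp weights a = sin((1−f)δ)/sin δ ≈ 0.253, b = sin(fδ)/sin δ ≈ 0.877.
p = a·p₁ + b·p₂ ≈ (0.982, -0.181, -0.058); φ = arcsin(p_z) ≈ -3.35°, λ = atan2(p_y, p_x) ≈ -10.43°.

≈ lat -3.3°, lon -10.4°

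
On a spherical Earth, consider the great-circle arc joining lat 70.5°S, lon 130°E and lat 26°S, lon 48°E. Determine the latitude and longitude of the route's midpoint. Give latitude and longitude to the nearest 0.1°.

Convert each endpoint to a unit vector on the sphere (x = cos φ cos λ, y = cos φ sin λ, z = sin φ).
The central angle between the endpoints is δ = arccos(p₁·p₂) ≈ 1.098 rad (62.9°).
Interpolate at f = 1/2 with slerp weights a = sin((1−f)δ)/sin δ ≈ 0.586, b = sin(fδ)/sin δ ≈ 0.586.
p = a·p₁ + b·p₂ ≈ (0.227, 0.541, -0.810); φ = arcsin(p_z) ≈ -54.05°, λ = atan2(p_y, p_x) ≈ 67.27°.

≈ lat 54.1°S, lon 67.3°E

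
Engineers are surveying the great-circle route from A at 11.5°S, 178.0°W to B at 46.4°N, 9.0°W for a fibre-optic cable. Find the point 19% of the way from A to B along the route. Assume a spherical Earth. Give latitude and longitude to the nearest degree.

≈ 15°N, 172°W

Write both endpoints as unit vectors p₁, p₂ with components (cos φ cos λ, cos φ sin λ, sin φ).
The central angle between the endpoints is δ = arccos(p₁·p₂) ≈ 2.511 rad (143.9°).
Interpolate at f = 0.19 with slerp weights a = sin((1−f)δ)/sin δ ≈ 1.517, b = sin(fδ)/sin δ ≈ 0.779.
p = a·p₁ + b·p₂ ≈ (-0.956, -0.136, 0.262); φ = arcsin(p_z) ≈ 15.16°, λ = atan2(p_y, p_x) ≈ -171.90°.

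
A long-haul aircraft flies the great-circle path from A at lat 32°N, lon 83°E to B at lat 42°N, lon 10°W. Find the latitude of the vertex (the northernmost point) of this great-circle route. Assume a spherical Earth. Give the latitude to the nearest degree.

≈ 48°N

The great circle lies in the plane with unit normal n̂ = (p₁ × p₂)/|p₁ × p₂|.
Here n̂_z ≈ -0.665; the vertex latitude is φ_max = arccos|n̂_z| ≈ 48.3°.
Check via Clairaut: cos φ_max = |cos φ₁| · sin C = cos(32.0°)·sin(51.6°) ≈ 0.665, again giving ≈ 48.3°.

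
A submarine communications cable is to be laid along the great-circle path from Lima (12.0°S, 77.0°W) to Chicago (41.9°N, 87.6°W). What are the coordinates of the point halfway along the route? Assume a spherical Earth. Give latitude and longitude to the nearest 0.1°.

≈ 15.0°N, 81.6°W

Write both endpoints as unit vectors p₁, p₂ with components (cos φ cos λ, cos φ sin λ, sin φ).
The central angle between the endpoints is δ = arccos(p₁·p₂) ≈ 0.956 rad (54.8°).
Interpolate at f = 1/2 with slerp weights a = sin((1−f)δ)/sin δ ≈ 0.563, b = sin(fδ)/sin δ ≈ 0.563.
p = a·p₁ + b·p₂ ≈ (0.141, -0.955, 0.259); φ = arcsin(p_z) ≈ 15.01°, λ = atan2(p_y, p_x) ≈ -81.58°.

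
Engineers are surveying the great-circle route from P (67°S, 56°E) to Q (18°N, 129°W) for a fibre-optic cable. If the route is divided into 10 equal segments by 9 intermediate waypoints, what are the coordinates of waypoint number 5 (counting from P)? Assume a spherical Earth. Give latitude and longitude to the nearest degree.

Write both endpoints as unit vectors p₁, p₂ with components (cos φ cos λ, cos φ sin λ, sin φ).
The central angle between the endpoints is δ = arccos(p₁·p₂) ≈ 2.285 rad (130.9°).
Interpolate at f = 5/10 with slerp weights a = sin((1−f)δ)/sin δ ≈ 1.203, b = sin(fδ)/sin δ ≈ 1.203.
p = a·p₁ + b·p₂ ≈ (-0.457, -0.500, -0.736); φ = arcsin(p_z) ≈ -47.37°, λ = atan2(p_y, p_x) ≈ -132.47°.

≈ (47°S, 132°W)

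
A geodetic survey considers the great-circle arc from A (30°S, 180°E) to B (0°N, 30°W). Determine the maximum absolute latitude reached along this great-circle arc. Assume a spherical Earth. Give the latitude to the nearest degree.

≈ 49°S

The great circle lies in the plane with unit normal n̂ = (p₁ × p₂)/|p₁ × p₂|.
Here n̂_z ≈ +0.655; the vertex latitude is φ_max = arccos|n̂_z| ≈ 49.1°.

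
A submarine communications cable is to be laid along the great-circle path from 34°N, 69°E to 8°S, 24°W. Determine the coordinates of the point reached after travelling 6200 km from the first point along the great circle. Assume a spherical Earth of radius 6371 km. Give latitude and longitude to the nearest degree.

Convert each endpoint to a unit vector on the sphere (x = cos φ cos λ, y = cos φ sin λ, z = sin φ).
The central angle between the endpoints is δ = arccos(p₁·p₂) ≈ 1.692 rad (96.9°). The total great-circle distance is δ·R ≈ 1.692 × 6371 ≈ 10779 km, so the target fraction is f = 6200/10779 ≈ 0.575.
Interpolate at f ≈ 0.575 with slerp weights a = sin((1−f)δ)/sin δ ≈ 0.663, b = sin(fδ)/sin δ ≈ 0.833.
p = a·p₁ + b·p₂ ≈ (0.950, 0.178, 0.255); φ = arcsin(p_z) ≈ 14.77°, λ = atan2(p_y, p_x) ≈ 10.60°.

≈ 15°N, 11°E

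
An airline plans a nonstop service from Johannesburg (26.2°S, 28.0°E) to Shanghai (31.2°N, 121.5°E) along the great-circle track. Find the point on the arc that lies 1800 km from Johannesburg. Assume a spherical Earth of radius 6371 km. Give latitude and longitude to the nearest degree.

≈ (18°S, 43°E)

Write both endpoints as unit vectors p₁, p₂ with components (cos φ cos λ, cos φ sin λ, sin φ).
The central angle between the endpoints is δ = arccos(p₁·p₂) ≈ 1.850 rad (106.0°). The total great-circle distance is δ·R ≈ 1.850 × 6371 ≈ 11786 km, so the target fraction is f = 1800/11786 ≈ 0.153.
Interpolate at f ≈ 0.153 with slerp weights a = sin((1−f)δ)/sin δ ≈ 1.040, b = sin(fδ)/sin δ ≈ 0.290.
p = a·p₁ + b·p₂ ≈ (0.695, 0.650, -0.309); φ = arcsin(p_z) ≈ -18.00°, λ = atan2(p_y, p_x) ≈ 43.09°.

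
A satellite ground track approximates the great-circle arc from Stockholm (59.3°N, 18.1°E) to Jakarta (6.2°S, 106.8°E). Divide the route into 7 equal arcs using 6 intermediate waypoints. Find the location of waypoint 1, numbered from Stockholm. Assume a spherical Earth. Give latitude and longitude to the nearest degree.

≈ 56°N, 43°E

The haversine formula gives a central angle δ ≈ 1.652 rad (94.7°) between the endpoints.
Interpolate at f = 1/7 with slerp weights a = sin((1−f)δ)/sin δ ≈ 0.991, b = sin(fδ)/sin δ ≈ 0.235.
p = a·p₁ + b·p₂ ≈ (0.414, 0.381, 0.827); φ = arcsin(p_z) ≈ 55.80°, λ = atan2(p_y, p_x) ≈ 42.61°.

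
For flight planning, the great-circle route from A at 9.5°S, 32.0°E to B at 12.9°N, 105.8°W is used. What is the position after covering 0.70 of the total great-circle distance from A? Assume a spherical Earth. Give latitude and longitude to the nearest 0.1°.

Convert each endpoint to a unit vector on the sphere (x = cos φ cos λ, y = cos φ sin λ, z = sin φ).
The central angle between the endpoints is δ = arccos(p₁·p₂) ≈ 2.417 rad (138.5°).
Interpolate at f = 0.70 with slerp weights a = sin((1−f)δ)/sin δ ≈ 1.001, b = sin(fδ)/sin δ ≈ 1.498.
p = a·p₁ + b·p₂ ≈ (0.440, -0.882, 0.169); φ = arcsin(p_z) ≈ 9.74°, λ = atan2(p_y, p_x) ≈ -63.50°.

≈ 9.7°N, 63.5°W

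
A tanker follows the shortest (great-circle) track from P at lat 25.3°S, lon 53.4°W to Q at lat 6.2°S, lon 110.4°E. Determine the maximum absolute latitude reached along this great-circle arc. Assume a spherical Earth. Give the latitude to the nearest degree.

≈ 64°S

The great circle lies in the plane with unit normal n̂ = (p₁ × p₂)/|p₁ × p₂|.
Here n̂_z ≈ +0.435; the vertex latitude is φ_max = arccos|n̂_z| ≈ 64.2°.
Check via Clairaut: cos φ_max = |cos φ₁| · sin C = cos(25.3°)·sin(151.3°) ≈ 0.435, again giving ≈ 64.2°.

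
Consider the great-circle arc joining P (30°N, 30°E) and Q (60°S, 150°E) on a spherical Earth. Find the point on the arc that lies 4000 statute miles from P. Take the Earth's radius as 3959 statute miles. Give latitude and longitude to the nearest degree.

≈ (20°S, 61°E)

Convert each endpoint to a unit vector on the sphere (x = cos φ cos λ, y = cos φ sin λ, z = sin φ).
The central angle between the endpoints is δ = arccos(p₁·p₂) ≈ 2.278 rad (130.5°). The total great-circle distance is δ·R ≈ 2.278 × 3959 ≈ 9018 mi, so the target fraction is f = 4000/9018 ≈ 0.444.
Interpolate at f ≈ 0.444 with slerp weights a = sin((1−f)δ)/sin δ ≈ 1.255, b = sin(fδ)/sin δ ≈ 1.114.
p = a·p₁ + b·p₂ ≈ (0.459, 0.822, -0.337); φ = arcsin(p_z) ≈ -19.71°, λ = atan2(p_y, p_x) ≈ 60.82°.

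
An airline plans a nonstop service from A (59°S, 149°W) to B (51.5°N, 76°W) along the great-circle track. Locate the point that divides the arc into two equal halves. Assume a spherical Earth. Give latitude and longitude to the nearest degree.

≈ (5°S, 109°W)

The haversine formula gives a central angle δ ≈ 2.186 rad (125.2°) between the endpoints.
Interpolate at f = 1/2 with slerp weights a = sin((1−f)δ)/sin δ ≈ 1.087, b = sin(fδ)/sin δ ≈ 1.087.
p = a·p₁ + b·p₂ ≈ (-0.316, -0.945, -0.081); φ = arcsin(p_z) ≈ -4.65°, λ = atan2(p_y, p_x) ≈ -108.50°.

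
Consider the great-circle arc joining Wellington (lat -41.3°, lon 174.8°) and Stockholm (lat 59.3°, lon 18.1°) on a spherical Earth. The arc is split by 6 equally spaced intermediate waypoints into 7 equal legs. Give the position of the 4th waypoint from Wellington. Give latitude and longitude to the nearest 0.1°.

Convert each endpoint to a unit vector on the sphere (x = cos φ cos λ, y = cos φ sin λ, z = sin φ).
The central angle between the endpoints is δ = arccos(p₁·p₂) ≈ 2.738 rad (156.9°).
Interpolate at f = 4/7 with slerp weights a = sin((1−f)δ)/sin δ ≈ 2.350, b = sin(fδ)/sin δ ≈ 2.548.
p = a·p₁ + b·p₂ ≈ (-0.521, 0.564, 0.640); φ = arcsin(p_z) ≈ 39.80°, λ = atan2(p_y, p_x) ≈ 132.75°.

≈ lat 39.8°, lon 132.7°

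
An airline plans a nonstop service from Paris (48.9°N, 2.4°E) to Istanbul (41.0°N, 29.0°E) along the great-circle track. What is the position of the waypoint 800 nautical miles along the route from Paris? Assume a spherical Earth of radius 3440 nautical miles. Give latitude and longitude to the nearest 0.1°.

Write both endpoints as unit vectors p₁, p₂ with components (cos φ cos λ, cos φ sin λ, sin φ).
The central angle between the endpoints is δ = arccos(p₁·p₂) ≈ 0.354 rad (20.3°). The total great-circle distance is δ·R ≈ 0.354 × 3440 ≈ 1218 nmi, so the target fraction is f = 800/1218 ≈ 0.657.
Interpolate at f ≈ 0.657 with slerp weights a = sin((1−f)δ)/sin δ ≈ 0.349, b = sin(fδ)/sin δ ≈ 0.665.
p = a·p₁ + b·p₂ ≈ (0.668, 0.253, 0.700); φ = arcsin(p_z) ≈ 44.39°, λ = atan2(p_y, p_x) ≈ 20.72°.

≈ 44.4°N, 20.7°E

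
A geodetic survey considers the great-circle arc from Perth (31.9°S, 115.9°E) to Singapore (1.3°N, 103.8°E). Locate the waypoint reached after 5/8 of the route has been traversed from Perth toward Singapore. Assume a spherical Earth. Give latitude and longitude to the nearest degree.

From cos δ = sin φ₁ sin φ₂ + cos φ₁ cos φ₂ cos Δλ, the central angle is δ ≈ 0.613 rad (35.1°).
Interpolate at f = 5/8 with slerp weights a = sin((1−f)δ)/sin δ ≈ 0.396, b = sin(fδ)/sin δ ≈ 0.650.
p = a·p₁ + b·p₂ ≈ (-0.302, 0.933, -0.195); φ = arcsin(p_z) ≈ -11.22°, λ = atan2(p_y, p_x) ≈ 107.92°.

≈ 11°S, 108°E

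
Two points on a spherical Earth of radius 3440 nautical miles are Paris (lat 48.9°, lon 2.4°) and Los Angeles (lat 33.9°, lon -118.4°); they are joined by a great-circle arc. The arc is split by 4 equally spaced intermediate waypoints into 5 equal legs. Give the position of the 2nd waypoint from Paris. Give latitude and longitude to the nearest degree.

≈ lat 62°, lon -53°

Convert each endpoint to a unit vector on the sphere (x = cos φ cos λ, y = cos φ sin λ, z = sin φ).
The central angle between the endpoints is δ = arccos(p₁·p₂) ≈ 1.429 rad (81.9°).
Interpolate at f = 2/5 with slerp weights a = sin((1−f)δ)/sin δ ≈ 0.764, b = sin(fδ)/sin δ ≈ 0.547.
p = a·p₁ + b·p₂ ≈ (0.286, -0.378, 0.881); φ = arcsin(p_z) ≈ 61.70°, λ = atan2(p_y, p_x) ≈ -52.89°.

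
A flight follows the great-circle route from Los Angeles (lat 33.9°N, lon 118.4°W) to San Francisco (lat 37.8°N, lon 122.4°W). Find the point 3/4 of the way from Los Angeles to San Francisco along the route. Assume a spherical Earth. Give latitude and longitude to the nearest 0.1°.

≈ lat 36.8°N, lon 121.4°W

Write both endpoints as unit vectors p₁, p₂ with components (cos φ cos λ, cos φ sin λ, sin φ).
The central angle between the endpoints is δ = arccos(p₁·p₂) ≈ 0.088 rad (5.1°).
Interpolate at f = 3/4 with slerp weights a = sin((1−f)δ)/sin δ ≈ 0.250, b = sin(fδ)/sin δ ≈ 0.750.
p = a·p₁ + b·p₂ ≈ (-0.417, -0.683, 0.600); φ = arcsin(p_z) ≈ 36.84°, λ = atan2(p_y, p_x) ≈ -121.36°.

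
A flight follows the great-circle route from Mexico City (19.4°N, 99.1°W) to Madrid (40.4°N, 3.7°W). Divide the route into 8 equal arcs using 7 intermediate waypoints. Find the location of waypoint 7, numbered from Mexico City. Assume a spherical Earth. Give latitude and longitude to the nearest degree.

≈ 43°N, 17°W

Convert each endpoint to a unit vector on the sphere (x = cos φ cos λ, y = cos φ sin λ, z = sin φ).
The central angle between the endpoints is δ = arccos(p₁·p₂) ≈ 1.423 rad (81.5°).
Interpolate at f = 7/8 with slerp weights a = sin((1−f)δ)/sin δ ≈ 0.179, b = sin(fδ)/sin δ ≈ 0.958.
p = a·p₁ + b·p₂ ≈ (0.701, -0.214, 0.680); φ = arcsin(p_z) ≈ 42.86°, λ = atan2(p_y, p_x) ≈ -16.94°.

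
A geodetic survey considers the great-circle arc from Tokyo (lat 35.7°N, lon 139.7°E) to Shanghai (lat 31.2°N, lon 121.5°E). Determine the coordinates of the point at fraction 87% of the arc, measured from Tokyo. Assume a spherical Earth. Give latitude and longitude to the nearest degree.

The haversine formula gives a central angle δ ≈ 0.276 rad (15.8°) between the endpoints.
Interpolate at f = 0.87 with slerp weights a = sin((1−f)δ)/sin δ ≈ 0.132, b = sin(fδ)/sin δ ≈ 0.873.
p = a·p₁ + b·p₂ ≈ (-0.472, 0.706, 0.529); φ = arcsin(p_z) ≈ 31.93°, λ = atan2(p_y, p_x) ≈ 123.75°.

≈ lat 32°N, lon 124°E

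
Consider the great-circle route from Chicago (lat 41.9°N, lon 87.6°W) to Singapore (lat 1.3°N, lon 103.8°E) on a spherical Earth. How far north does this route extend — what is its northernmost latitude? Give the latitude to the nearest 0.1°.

The great circle lies in the plane with unit normal n̂ = (p₁ × p₂)/|p₁ × p₂|.
Here n̂_z ≈ -0.210; the vertex latitude is φ_max = arccos|n̂_z| ≈ 77.9°.
Check via Clairaut: cos φ_max = |cos φ₁| · sin C = cos(41.9°)·sin(16.4°) ≈ 0.210, again giving ≈ 77.9°.

≈ 77.9°N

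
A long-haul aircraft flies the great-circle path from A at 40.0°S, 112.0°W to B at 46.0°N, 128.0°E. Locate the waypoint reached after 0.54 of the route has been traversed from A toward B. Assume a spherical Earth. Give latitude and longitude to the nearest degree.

≈ 10°N, 171°W

From cos δ = sin φ₁ sin φ₂ + cos φ₁ cos φ₂ cos Δλ, the central angle is δ ≈ 2.387 rad (136.8°).
Interpolate at f = 0.54 with slerp weights a = sin((1−f)δ)/sin δ ≈ 1.299, b = sin(fδ)/sin δ ≈ 1.402.
p = a·p₁ + b·p₂ ≈ (-0.973, -0.156, 0.173); φ = arcsin(p_z) ≈ 9.98°, λ = atan2(p_y, p_x) ≈ -170.92°.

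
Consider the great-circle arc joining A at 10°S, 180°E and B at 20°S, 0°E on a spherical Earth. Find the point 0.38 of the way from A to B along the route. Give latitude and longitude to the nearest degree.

≈ 67°S, 180°E

Convert each endpoint to a unit vector on the sphere (x = cos φ cos λ, y = cos φ sin λ, z = sin φ).
The central angle between the endpoints is δ = arccos(p₁·p₂) ≈ 2.618 rad (150.0°).
Interpolate at f = 0.38 with slerp weights a = sin((1−f)δ)/sin δ ≈ 1.997, b = sin(fδ)/sin δ ≈ 1.677.
p = a·p₁ + b·p₂ ≈ (-0.391, -0.000, -0.921); φ = arcsin(p_z) ≈ -67.00°, λ = atan2(p_y, p_x) ≈ -180.00°.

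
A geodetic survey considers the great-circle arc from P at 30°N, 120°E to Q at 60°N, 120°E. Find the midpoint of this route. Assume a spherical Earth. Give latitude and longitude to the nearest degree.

The haversine formula gives a central angle δ ≈ 0.524 rad (30.0°) between the endpoints.
Interpolate at f = 1/2 with slerp weights a = sin((1−f)δ)/sin δ ≈ 0.518, b = sin(fδ)/sin δ ≈ 0.518.
p = a·p₁ + b·p₂ ≈ (-0.354, 0.612, 0.707); φ = arcsin(p_z) ≈ 45.00°, λ = atan2(p_y, p_x) ≈ 120.00°.

≈ 45°N, 120°E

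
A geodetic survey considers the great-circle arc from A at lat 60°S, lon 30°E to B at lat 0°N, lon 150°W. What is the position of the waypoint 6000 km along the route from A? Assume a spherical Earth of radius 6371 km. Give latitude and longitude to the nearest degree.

≈ lat 66°S, lon 150°W

Convert each endpoint to a unit vector on the sphere (x = cos φ cos λ, y = cos φ sin λ, z = sin φ).
The central angle between the endpoints is δ = arccos(p₁·p₂) ≈ 2.094 rad (120.0°). The total great-circle distance is δ·R ≈ 2.094 × 6371 ≈ 13343 km, so the target fraction is f = 6000/13343 ≈ 0.450.
Interpolate at f ≈ 0.450 with slerp weights a = sin((1−f)δ)/sin δ ≈ 1.055, b = sin(fδ)/sin δ ≈ 0.934.
p = a·p₁ + b·p₂ ≈ (-0.352, -0.203, -0.914); φ = arcsin(p_z) ≈ -66.04°, λ = atan2(p_y, p_x) ≈ -150.00°.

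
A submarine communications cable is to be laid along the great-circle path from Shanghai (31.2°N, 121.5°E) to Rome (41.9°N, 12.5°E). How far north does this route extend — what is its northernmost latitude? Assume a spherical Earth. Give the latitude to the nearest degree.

≈ 53°N

The great circle lies in the plane with unit normal n̂ = (p₁ × p₂)/|p₁ × p₂|.
Here n̂_z ≈ -0.608; the vertex latitude is φ_max = arccos|n̂_z| ≈ 52.6°.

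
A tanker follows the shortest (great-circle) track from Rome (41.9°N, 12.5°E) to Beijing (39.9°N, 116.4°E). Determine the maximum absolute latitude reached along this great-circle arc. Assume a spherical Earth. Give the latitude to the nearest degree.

The great circle lies in the plane with unit normal n̂ = (p₁ × p₂)/|p₁ × p₂|.
Here n̂_z ≈ +0.579; the vertex latitude is φ_max = arccos|n̂_z| ≈ 54.6°.

≈ 55°N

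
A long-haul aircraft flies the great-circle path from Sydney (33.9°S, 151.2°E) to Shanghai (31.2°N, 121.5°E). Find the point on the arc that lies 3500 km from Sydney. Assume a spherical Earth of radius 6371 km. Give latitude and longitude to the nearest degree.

≈ (5°S, 138°E)

Convert each endpoint to a unit vector on the sphere (x = cos φ cos λ, y = cos φ sin λ, z = sin φ).
The central angle between the endpoints is δ = arccos(p₁·p₂) ≈ 1.237 rad (70.9°). The total great-circle distance is δ·R ≈ 1.237 × 6371 ≈ 7880 km, so the target fraction is f = 3500/7880 ≈ 0.444.
Interpolate at f ≈ 0.444 with slerp weights a = sin((1−f)δ)/sin δ ≈ 0.672, b = sin(fδ)/sin δ ≈ 0.553.
p = a·p₁ + b·p₂ ≈ (-0.736, 0.672, -0.088); φ = arcsin(p_z) ≈ -5.07°, λ = atan2(p_y, p_x) ≈ 137.60°.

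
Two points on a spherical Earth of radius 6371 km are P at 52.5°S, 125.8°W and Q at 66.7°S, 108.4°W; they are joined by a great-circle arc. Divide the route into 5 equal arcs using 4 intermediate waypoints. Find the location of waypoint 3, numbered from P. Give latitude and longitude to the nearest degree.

≈ 61°S, 117°W

The haversine formula gives a central angle δ ≈ 0.289 rad (16.6°) between the endpoints.
Interpolate at f = 3/5 with slerp weights a = sin((1−f)δ)/sin δ ≈ 0.405, b = sin(fδ)/sin δ ≈ 0.605.
p = a·p₁ + b·p₂ ≈ (-0.220, -0.427, -0.877); φ = arcsin(p_z) ≈ -61.30°, λ = atan2(p_y, p_x) ≈ -117.22°.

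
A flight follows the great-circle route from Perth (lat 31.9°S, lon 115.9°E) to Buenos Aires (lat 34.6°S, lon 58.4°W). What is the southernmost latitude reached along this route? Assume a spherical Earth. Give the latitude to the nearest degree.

The great circle lies in the plane with unit normal n̂ = (p₁ × p₂)/|p₁ × p₂|.
Here n̂_z ≈ -0.076; the vertex latitude is φ_max = arccos|n̂_z| ≈ 85.7°.
Check via Clairaut: cos φ_max = |cos φ₁| · sin C = cos(31.9°)·sin(174.9°) ≈ 0.076, again giving ≈ 85.7°.

≈ 86°S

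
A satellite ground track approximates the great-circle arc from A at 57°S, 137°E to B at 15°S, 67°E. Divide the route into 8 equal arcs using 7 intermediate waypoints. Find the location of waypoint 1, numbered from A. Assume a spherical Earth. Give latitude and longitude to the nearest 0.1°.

Convert each endpoint to a unit vector on the sphere (x = cos φ cos λ, y = cos φ sin λ, z = sin φ).
The central angle between the endpoints is δ = arccos(p₁·p₂) ≈ 1.163 rad (66.6°).
Interpolate at f = 1/8 with slerp weights a = sin((1−f)δ)/sin δ ≈ 0.927, b = sin(fδ)/sin δ ≈ 0.158.
p = a·p₁ + b·p₂ ≈ (-0.310, 0.485, -0.818); φ = arcsin(p_z) ≈ -54.90°, λ = atan2(p_y, p_x) ≈ 122.58°.

≈ 54.9°S, 122.6°E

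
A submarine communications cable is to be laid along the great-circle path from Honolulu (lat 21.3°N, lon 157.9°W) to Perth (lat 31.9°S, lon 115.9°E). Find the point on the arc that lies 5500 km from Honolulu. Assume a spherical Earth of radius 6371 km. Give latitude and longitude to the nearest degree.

The haversine formula gives a central angle δ ≈ 1.711 rad (98.0°) between the endpoints. The total great-circle distance is δ·R ≈ 1.711 × 6371 ≈ 10899 km, so the target fraction is f = 5500/10899 ≈ 0.505.
Interpolate at f ≈ 0.505 with slerp weights a = sin((1−f)δ)/sin δ ≈ 0.757, b = sin(fδ)/sin δ ≈ 0.767.
p = a·p₁ + b·p₂ ≈ (-0.938, 0.321, -0.131); φ = arcsin(p_z) ≈ -7.50°, λ = atan2(p_y, p_x) ≈ 161.12°.

≈ lat 8°S, lon 161°E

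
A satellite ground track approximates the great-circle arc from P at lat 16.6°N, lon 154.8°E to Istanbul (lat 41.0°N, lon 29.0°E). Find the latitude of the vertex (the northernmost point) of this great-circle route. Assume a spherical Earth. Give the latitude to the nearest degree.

≈ 53°N

The great circle lies in the plane with unit normal n̂ = (p₁ × p₂)/|p₁ × p₂|.
Here n̂_z ≈ -0.604; the vertex latitude is φ_max = arccos|n̂_z| ≈ 52.9°.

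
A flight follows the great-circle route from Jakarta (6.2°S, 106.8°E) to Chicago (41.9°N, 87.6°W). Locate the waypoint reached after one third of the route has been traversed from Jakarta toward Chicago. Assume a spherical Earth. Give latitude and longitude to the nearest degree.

Convert each endpoint to a unit vector on the sphere (x = cos φ cos λ, y = cos φ sin λ, z = sin φ).
The central angle between the endpoints is δ = arccos(p₁·p₂) ≈ 2.480 rad (142.1°).
Interpolate at f = 1/3 with slerp weights a = sin((1−f)δ)/sin δ ≈ 1.622, b = sin(fδ)/sin δ ≈ 1.197.
p = a·p₁ + b·p₂ ≈ (-0.429, 0.653, 0.624); φ = arcsin(p_z) ≈ 38.62°, λ = atan2(p_y, p_x) ≈ 123.27°.

≈ 39°N, 123°E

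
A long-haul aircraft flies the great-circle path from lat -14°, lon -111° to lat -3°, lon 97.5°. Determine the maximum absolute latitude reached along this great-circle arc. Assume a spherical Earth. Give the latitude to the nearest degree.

The great circle lies in the plane with unit normal n̂ = (p₁ × p₂)/|p₁ × p₂|.
Here n̂_z ≈ -0.849; the vertex latitude is φ_max = arccos|n̂_z| ≈ 31.9°.
Check via Clairaut: cos φ_max = |cos φ₁| · sin C = cos(14.0°)·sin(118.9°) ≈ 0.849, again giving ≈ 31.9°.

≈ -32°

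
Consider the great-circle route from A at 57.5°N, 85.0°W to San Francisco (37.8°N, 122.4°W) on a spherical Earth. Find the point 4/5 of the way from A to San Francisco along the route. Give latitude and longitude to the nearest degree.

Write both endpoints as unit vectors p₁, p₂ with components (cos φ cos λ, cos φ sin λ, sin φ).
The central angle between the endpoints is δ = arccos(p₁·p₂) ≈ 0.547 rad (31.3°).
Interpolate at f = 4/5 with slerp weights a = sin((1−f)δ)/sin δ ≈ 0.210, b = sin(fδ)/sin δ ≈ 0.815.
p = a·p₁ + b·p₂ ≈ (-0.335, -0.656, 0.676); φ = arcsin(p_z) ≈ 42.56°, λ = atan2(p_y, p_x) ≈ -117.06°.

≈ 43°N, 117°W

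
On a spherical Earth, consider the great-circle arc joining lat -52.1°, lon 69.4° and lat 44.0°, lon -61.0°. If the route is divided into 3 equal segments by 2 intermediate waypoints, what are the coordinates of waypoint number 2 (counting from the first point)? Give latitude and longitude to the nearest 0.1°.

Write both endpoints as unit vectors p₁, p₂ with components (cos φ cos λ, cos φ sin λ, sin φ).
The central angle between the endpoints is δ = arccos(p₁·p₂) ≈ 2.558 rad (146.6°).
Interpolate at f = 2/3 with slerp weights a = sin((1−f)δ)/sin δ ≈ 1.367, b = sin(fδ)/sin δ ≈ 1.799.
p = a·p₁ + b·p₂ ≈ (0.923, -0.346, 0.171); φ = arcsin(p_z) ≈ 9.84°, λ = atan2(p_y, p_x) ≈ -20.54°.

≈ lat 9.8°, lon -20.5°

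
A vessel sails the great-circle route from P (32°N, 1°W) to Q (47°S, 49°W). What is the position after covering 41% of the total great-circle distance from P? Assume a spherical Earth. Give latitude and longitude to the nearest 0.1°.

Write both endpoints as unit vectors p₁, p₂ with components (cos φ cos λ, cos φ sin λ, sin φ).
The central angle between the endpoints is δ = arccos(p₁·p₂) ≈ 1.571 rad (90.0°).
Interpolate at f = 0.41 with slerp weights a = sin((1−f)δ)/sin δ ≈ 0.800, b = sin(fδ)/sin δ ≈ 0.601.
p = a·p₁ + b·p₂ ≈ (0.947, -0.321, -0.015); φ = arcsin(p_z) ≈ -0.88°, λ = atan2(p_y, p_x) ≈ -18.72°.

≈ (0.9°S, 18.7°W)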